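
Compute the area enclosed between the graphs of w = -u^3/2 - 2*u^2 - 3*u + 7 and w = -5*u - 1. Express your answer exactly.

Set the curves equal: -u^3/2 - 2*u^2 - 3*u + 7 = -5*u - 1, so -u^3/2 - 2*u^2 + 2*u + 8 = 0, which factors as -(u - 2)*(u + 2)*(u + 4)/2 = 0. The curves meet at u = -4, -2, 2.
On [-4, -2], w = -5*u - 1 is on top; that piece has area ∫[-4,-2] (-(-u^3/2 - 2*u^2 + 2*u + 8)) du = 10/3.
On [-2, 2], w = -u^3/2 - 2*u^2 - 3*u + 7 is on top; that piece has area ∫[-2,2] (-u^3/2 - 2*u^2 + 2*u + 8) du = 64/3.
Total enclosed area = 10/3 + 64/3 = 74/3.

74/3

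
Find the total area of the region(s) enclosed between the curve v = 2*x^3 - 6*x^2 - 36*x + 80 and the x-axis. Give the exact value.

999/2

The curve meets the x-axis where 2*x^3 - 6*x^2 - 36*x + 80 = 0, i.e. 2*(x - 5)*(x - 2)*(x + 4) = 0, at x = -4, 2, 5.
On [-4, 2] the curve lies above the axis; ∫[-4,2] (2*x^3 - 6*x^2 - 36*x + 80) dx = 432, giving area 432.
On [2, 5] the curve lies below the axis; ∫[2,5] (2*x^3 - 6*x^2 - 36*x + 80) dx = -135/2, giving area 135/2.
Total area = 432 + 135/2 = 999/2.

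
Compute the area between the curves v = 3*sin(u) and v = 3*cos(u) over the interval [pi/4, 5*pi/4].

6*sqrt(2)

On [pi/4, 5*pi/4], (3*sin(u)) - (3*cos(u)) = 3*sin(u) - 3*cos(u) is ≥ 0 throughout, so the area is a single integral of |3*sin(u) - 3*cos(u)|.
∫[pi/4,5*pi/4] (3*sin(u) - 3*cos(u)) du = 6*sqrt(2).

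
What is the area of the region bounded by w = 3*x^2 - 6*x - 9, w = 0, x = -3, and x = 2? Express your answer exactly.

59

The difference (3*x^2 - 6*x - 9) - (0) = 3*x^2 - 6*x - 9 changes sign at x = -1 inside [-3, 2], so split the integral there.
∫[-3,-1] (3*x^2 - 6*x - 9) dx = 32.
∫[-1,2] (3*x^2 - 6*x - 9) dx = -27; the area of that piece is 27.
Total area = 32 + 27 = 59.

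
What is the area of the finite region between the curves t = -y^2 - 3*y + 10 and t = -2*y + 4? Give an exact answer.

125/6

Both boundary curves give t as a function of y, so integrate with respect to y. Setting them equal: -y^2 - y + 6 = 0, i.e. -(y - 2)*(y + 3) = 0, so they meet at y = -3, 2.
For y in [-3, 2], t = -y^2 - 3*y + 10 is on the right; area = ∫[-3,2] (-y^2 - y + 6) dy = 125/6.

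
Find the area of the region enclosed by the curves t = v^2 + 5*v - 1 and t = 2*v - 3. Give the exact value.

1/6

Both boundary curves give t as a function of v, so integrate with respect to v. Setting them equal: v^2 + 3*v + 2 = 0, i.e. (v + 1)*(v + 2) = 0, so they meet at v = -2, -1.
For v in [-2, -1], t = v^2 + 5*v - 1 is on the left; area = ∫[-2,-1] (-(v^2 + 3*v + 2)) dv = 1/6.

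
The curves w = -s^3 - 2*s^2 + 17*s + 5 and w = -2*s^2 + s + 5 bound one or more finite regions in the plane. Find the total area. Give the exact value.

Set the curves equal: -s^3 - 2*s^2 + 17*s + 5 = -2*s^2 + s + 5, so -s^3 + 16*s = 0, which factors as -s*(s - 4)*(s + 4) = 0. The curves meet at s = -4, 0, 4.
On [-4, 0], w = -2*s^2 + s + 5 is on top; that piece has area ∫[-4,0] (-(-s^3 + 16*s)) ds = 64.
On [0, 4], w = -s^3 - 2*s^2 + 17*s + 5 is on top; that piece has area ∫[0,4] (-s^3 + 16*s) ds = 64.
Total enclosed area = 64 + 64 = 128.

128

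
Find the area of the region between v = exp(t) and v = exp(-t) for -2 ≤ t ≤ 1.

The difference (exp(t)) - (exp(-t)) = exp(t) - exp(-t) changes sign at t = 0 inside [-2, 1], so split the integral there.
∫[-2,0] (exp(t) - exp(-t)) dt = -exp(2) - exp(-2) + 2; the area of that piece is -2 + exp(-2) + exp(2).
∫[0,1] (exp(t) - exp(-t)) dt = -2 + exp(-1) + exp(1).
Total area = (-2 + exp(-2) + exp(2)) + (-2 + exp(-1) + exp(1)) = -4 + exp(-2) + exp(-1) + exp(1) + exp(2).

-4 + exp(-2) + exp(-1) + exp(1) + exp(2)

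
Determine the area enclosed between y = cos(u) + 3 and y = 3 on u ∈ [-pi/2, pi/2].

2

On [-pi/2, pi/2], (cos(u) + 3) - (3) = cos(u) is ≥ 0 throughout, so the area is a single integral of |cos(u)|.
∫[-pi/2,pi/2] (cos(u)) du = 2.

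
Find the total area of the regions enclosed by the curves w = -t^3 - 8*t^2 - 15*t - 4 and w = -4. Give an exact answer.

Set the curves equal: -t^3 - 8*t^2 - 15*t - 4 = -4, so -t^3 - 8*t^2 - 15*t = 0, which factors as -t*(t + 3)*(t + 5) = 0. The curves meet at t = -5, -3, 0.
On [-5, -3], w = -4 is on top; that piece has area ∫[-5,-3] (-(-t^3 - 8*t^2 - 15*t)) dt = 16/3.
On [-3, 0], w = -t^3 - 8*t^2 - 15*t - 4 is on top; that piece has area ∫[-3,0] (-t^3 - 8*t^2 - 15*t) dt = 63/4.
Total enclosed area = 16/3 + 63/4 = 253/12.

253/12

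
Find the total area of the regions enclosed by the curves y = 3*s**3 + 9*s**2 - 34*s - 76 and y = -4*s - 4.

1221/4

Set the curves equal: 3*s**3 + 9*s**2 - 34*s - 76 = -4*s - 4, so 3*s**3 + 9*s**2 - 30*s - 72 = 0, which factors as 3*(s - 3)*(s + 2)*(s + 4) = 0. The curves meet at s = -4, -2, 3.
On [-4, -2], y = 3*s**3 + 9*s**2 - 34*s - 76 is on top; that piece has area ∫[-4,-2] (3*s**3 + 9*s**2 - 30*s - 72) ds = 24.
On [-2, 3], y = -4*s - 4 is on top; that piece has area ∫[-2,3] (-(3*s**3 + 9*s**2 - 30*s - 72)) ds = 1125/4.
Total enclosed area = 24 + 1125/4 = 1221/4.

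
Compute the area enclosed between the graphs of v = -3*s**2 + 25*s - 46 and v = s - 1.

Set the curves equal: -3*s**2 + 25*s - 46 = s - 1, so -3*s**2 + 24*s - 45 = 0, which factors as -3*(s - 5)*(s - 3) = 0. The curves meet at s = 3, 5.
On [3, 5], v = -3*s**2 + 25*s - 46 is on top; that piece has area ∫[3,5] (-3*s**2 + 24*s - 45) ds = 4.

4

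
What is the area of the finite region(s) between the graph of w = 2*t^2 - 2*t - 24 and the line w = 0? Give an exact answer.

343/3

The curve meets the t-axis where 2*t^2 - 2*t - 24 = 0, i.e. 2*(t - 4)*(t + 3) = 0, at t = -3, 4.
On [-3, 4] the curve lies below the axis; ∫[-3,4] (2*t^2 - 2*t - 24) dt = -343/3, giving area 343/3.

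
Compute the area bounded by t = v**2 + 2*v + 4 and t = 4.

4/3

Both boundary curves give t as a function of v, so integrate with respect to v. Setting them equal: v**2 + 2*v = 0, i.e. v*(v + 2) = 0, so they meet at v = -2, 0.
For v in [-2, 0], t = v**2 + 2*v + 4 is on the left; area = ∫[-2,0] (-(v**2 + 2*v)) dv = 4/3.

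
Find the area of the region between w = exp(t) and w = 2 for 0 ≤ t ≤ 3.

-9 + 4*log(2) + exp(3)

The difference (exp(t)) - (2) = exp(t) - 2 changes sign at t = log(2) inside [0, 3], so split the integral there.
∫[0,log(2)] (exp(t) - 2) dt = 1 - log(4); the area of that piece is -1 + log(4).
∫[log(2),3] (exp(t) - 2) dt = -8 + 2*log(2) + exp(3).
Total area = (-1 + log(4)) + (-8 + 2*log(2) + exp(3)) = -9 + 4*log(2) + exp(3).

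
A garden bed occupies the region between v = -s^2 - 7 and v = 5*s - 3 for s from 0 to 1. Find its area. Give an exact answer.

41/6

On [0, 1], (-s^2 - 7) - (5*s - 3) = -s^2 - 5*s - 4 is ≤ 0 throughout, so the area is a single integral of |-s^2 - 5*s - 4|.
∫[0,1] (-s^2 - 5*s - 4) ds = -41/6; the area of that piece is 41/6.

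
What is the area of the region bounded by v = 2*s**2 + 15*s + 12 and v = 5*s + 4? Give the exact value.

Set the curves equal: 2*s**2 + 15*s + 12 = 5*s + 4, so 2*s**2 + 10*s + 8 = 0, which factors as 2*(s + 1)*(s + 4) = 0. The curves meet at s = -4, -1.
On [-4, -1], v = 5*s + 4 is on top; that piece has area ∫[-4,-1] (-(2*s**2 + 10*s + 8)) ds = 9.

9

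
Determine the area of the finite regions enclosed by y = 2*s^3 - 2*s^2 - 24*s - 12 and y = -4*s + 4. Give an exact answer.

Set the curves equal: 2*s^3 - 2*s^2 - 24*s - 12 = -4*s + 4, so 2*s^3 - 2*s^2 - 20*s - 16 = 0, which factors as 2*(s - 4)*(s + 1)*(s + 2) = 0. The curves meet at s = -2, -1, 4.
On [-2, -1], y = 2*s^3 - 2*s^2 - 24*s - 12 is on top; that piece has area ∫[-2,-1] (2*s^3 - 2*s^2 - 20*s - 16) ds = 11/6.
On [-1, 4], y = -4*s + 4 is on top; that piece has area ∫[-1,4] (-(2*s^3 - 2*s^2 - 20*s - 16)) ds = 875/6.
Total enclosed area = 11/6 + 875/6 = 443/3.

443/3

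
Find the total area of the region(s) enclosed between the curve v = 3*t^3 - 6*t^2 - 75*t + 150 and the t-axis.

The curve meets the t-axis where 3*t^3 - 6*t^2 - 75*t + 150 = 0, i.e. 3*(t - 5)*(t - 2)*(t + 5) = 0, at t = -5, 2, 5.
On [-5, 2] the curve lies above the axis; ∫[-5,2] (3*t^3 - 6*t^2 - 75*t + 150) dt = 4459/4, giving area 4459/4.
On [2, 5] the curve lies below the axis; ∫[2,5] (3*t^3 - 6*t^2 - 75*t + 150) dt = -459/4, giving area 459/4.
Total area = 4459/4 + 459/4 = 2459/2.

2459/2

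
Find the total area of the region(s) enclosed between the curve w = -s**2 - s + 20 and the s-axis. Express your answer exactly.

243/2

The curve meets the s-axis where -s**2 - s + 20 = 0, i.e. -(s - 4)*(s + 5) = 0, at s = -5, 4.
On [-5, 4] the curve lies above the axis; ∫[-5,4] (-s**2 - s + 20) ds = 243/2, giving area 243/2.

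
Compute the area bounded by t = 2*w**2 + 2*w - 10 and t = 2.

Both boundary curves give t as a function of w, so integrate with respect to w. Setting them equal: 2*w**2 + 2*w - 12 = 0, i.e. 2*(w - 2)*(w + 3) = 0, so they meet at w = -3, 2.
For w in [-3, 2], t = 2*w**2 + 2*w - 10 is on the left; area = ∫[-3,2] (-(2*w**2 + 2*w - 12)) dw = 125/3.

125/3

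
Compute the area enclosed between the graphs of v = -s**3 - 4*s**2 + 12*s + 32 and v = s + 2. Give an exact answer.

863/6

Set the curves equal: -s**3 - 4*s**2 + 12*s + 32 = s + 2, so -s**3 - 4*s**2 + 11*s + 30 = 0, which factors as -(s - 3)*(s + 2)*(s + 5) = 0. The curves meet at s = -5, -2, 3.
On [-5, -2], v = s + 2 is on top; that piece has area ∫[-5,-2] (-(-s**3 - 4*s**2 + 11*s + 30)) ds = 117/4.
On [-2, 3], v = -s**3 - 4*s**2 + 12*s + 32 is on top; that piece has area ∫[-2,3] (-s**3 - 4*s**2 + 11*s + 30) ds = 1375/12.
Total enclosed area = 117/4 + 1375/12 = 863/6.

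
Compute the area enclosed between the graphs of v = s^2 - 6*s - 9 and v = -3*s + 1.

Set the curves equal: s^2 - 6*s - 9 = -3*s + 1, so s^2 - 3*s - 10 = 0, which factors as (s - 5)*(s + 2) = 0. The curves meet at s = -2, 5.
On [-2, 5], v = -3*s + 1 is on top; that piece has area ∫[-2,5] (-(s^2 - 3*s - 10)) ds = 343/6.

343/6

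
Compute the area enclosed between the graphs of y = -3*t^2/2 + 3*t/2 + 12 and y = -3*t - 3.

343/4

Set the curves equal: -3*t^2/2 + 3*t/2 + 12 = -3*t - 3, so -3*t^2/2 + 9*t/2 + 15 = 0, which factors as -3*(t - 5)*(t + 2)/2 = 0. The curves meet at t = -2, 5.
On [-2, 5], y = -3*t^2/2 + 3*t/2 + 12 is on top; that piece has area ∫[-2,5] (-3*t^2/2 + 9*t/2 + 15) dt = 343/4.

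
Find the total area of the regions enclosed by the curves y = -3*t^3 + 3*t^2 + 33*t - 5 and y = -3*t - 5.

Set the curves equal: -3*t^3 + 3*t^2 + 33*t - 5 = -3*t - 5, so -3*t^3 + 3*t^2 + 36*t = 0, which factors as -3*t*(t - 4)*(t + 3) = 0. The curves meet at t = -3, 0, 4.
On [-3, 0], y = -3*t - 5 is on top; that piece has area ∫[-3,0] (-(-3*t^3 + 3*t^2 + 36*t)) dt = 297/4.
On [0, 4], y = -3*t^3 + 3*t^2 + 33*t - 5 is on top; that piece has area ∫[0,4] (-3*t^3 + 3*t^2 + 36*t) dt = 160.
Total enclosed area = 297/4 + 160 = 937/4.

937/4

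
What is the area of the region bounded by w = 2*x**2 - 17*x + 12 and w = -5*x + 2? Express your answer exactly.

64/3

Set the curves equal: 2*x**2 - 17*x + 12 = -5*x + 2, so 2*x**2 - 12*x + 10 = 0, which factors as 2*(x - 5)*(x - 1) = 0. The curves meet at x = 1, 5.
On [1, 5], w = -5*x + 2 is on top; that piece has area ∫[1,5] (-(2*x**2 - 12*x + 10)) dx = 64/3.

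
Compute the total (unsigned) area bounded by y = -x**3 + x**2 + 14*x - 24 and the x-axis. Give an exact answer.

The curve meets the x-axis where -x**3 + x**2 + 14*x - 24 = 0, i.e. -(x - 3)*(x - 2)*(x + 4) = 0, at x = -4, 2, 3.
On [-4, 2] the curve lies below the axis; ∫[-4,2] (-x**3 + x**2 + 14*x - 24) dx = -144, giving area 144.
On [2, 3] the curve lies above the axis; ∫[2,3] (-x**3 + x**2 + 14*x - 24) dx = 13/12, giving area 13/12.
Total area = 144 + 13/12 = 1741/12.

1741/12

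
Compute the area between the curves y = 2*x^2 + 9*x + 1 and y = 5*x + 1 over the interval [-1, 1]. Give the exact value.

4

The difference (2*x^2 + 9*x + 1) - (5*x + 1) = 2*x^2 + 4*x changes sign at x = 0 inside [-1, 1], so split the integral there.
∫[-1,0] (2*x^2 + 4*x) dx = -4/3; the area of that piece is 4/3.
∫[0,1] (2*x^2 + 4*x) dx = 8/3.
Total area = 4/3 + 8/3 = 4.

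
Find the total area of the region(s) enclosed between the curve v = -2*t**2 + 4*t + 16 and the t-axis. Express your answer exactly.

The curve meets the t-axis where -2*t**2 + 4*t + 16 = 0, i.e. -2*(t - 4)*(t + 2) = 0, at t = -2, 4.
On [-2, 4] the curve lies above the axis; ∫[-2,4] (-2*t**2 + 4*t + 16) dt = 72, giving area 72.

72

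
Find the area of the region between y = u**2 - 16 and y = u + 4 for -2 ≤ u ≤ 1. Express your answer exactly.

111/2

On [-2, 1], (u**2 - 16) - (u + 4) = u**2 - u - 20 is ≤ 0 throughout, so the area is a single integral of |u**2 - u - 20|.
∫[-2,1] (u**2 - u - 20) du = -111/2; the area of that piece is 111/2.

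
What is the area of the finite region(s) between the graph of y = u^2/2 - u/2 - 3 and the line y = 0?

125/12

The curve meets the u-axis where u^2/2 - u/2 - 3 = 0, i.e. (u - 3)*(u + 2)/2 = 0, at u = -2, 3.
On [-2, 3] the curve lies below the axis; ∫[-2,3] (u^2/2 - u/2 - 3) du = -125/12, giving area 125/12.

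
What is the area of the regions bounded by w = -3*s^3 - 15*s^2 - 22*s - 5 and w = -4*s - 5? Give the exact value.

Set the curves equal: -3*s^3 - 15*s^2 - 22*s - 5 = -4*s - 5, so -3*s^3 - 15*s^2 - 18*s = 0, which factors as -3*s*(s + 2)*(s + 3) = 0. The curves meet at s = -3, -2, 0.
On [-3, -2], w = -4*s - 5 is on top; that piece has area ∫[-3,-2] (-(-3*s^3 - 15*s^2 - 18*s)) ds = 5/4.
On [-2, 0], w = -3*s^3 - 15*s^2 - 22*s - 5 is on top; that piece has area ∫[-2,0] (-3*s^3 - 15*s^2 - 18*s) ds = 8.
Total enclosed area = 5/4 + 8 = 37/4.

37/4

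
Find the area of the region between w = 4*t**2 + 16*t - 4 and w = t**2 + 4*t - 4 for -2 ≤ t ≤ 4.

176

The difference (4*t**2 + 16*t - 4) - (t**2 + 4*t - 4) = 3*t**2 + 12*t changes sign at t = 0 inside [-2, 4], so split the integral there.
∫[-2,0] (3*t**2 + 12*t) dt = -16; the area of that piece is 16.
∫[0,4] (3*t**2 + 12*t) dt = 160.
Total area = 16 + 160 = 176.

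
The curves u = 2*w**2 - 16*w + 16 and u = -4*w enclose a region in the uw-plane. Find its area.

Both boundary curves give u as a function of w, so integrate with respect to w. Setting them equal: 2*w**2 - 12*w + 16 = 0, i.e. 2*(w - 4)*(w - 2) = 0, so they meet at w = 2, 4.
For w in [2, 4], u = 2*w**2 - 16*w + 16 is on the left; area = ∫[2,4] (-(2*w**2 - 12*w + 16)) dw = 8/3.

8/3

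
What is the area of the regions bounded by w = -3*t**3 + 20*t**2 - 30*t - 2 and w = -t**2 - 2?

253/4

Set the curves equal: -3*t**3 + 20*t**2 - 30*t - 2 = -t**2 - 2, so -3*t**3 + 21*t**2 - 30*t = 0, which factors as -3*t*(t - 5)*(t - 2) = 0. The curves meet at t = 0, 2, 5.
On [0, 2], w = -t**2 - 2 is on top; that piece has area ∫[0,2] (-(-3*t**3 + 21*t**2 - 30*t)) dt = 16.
On [2, 5], w = -3*t**3 + 20*t**2 - 30*t - 2 is on top; that piece has area ∫[2,5] (-3*t**3 + 21*t**2 - 30*t) dt = 189/4.
Total enclosed area = 16 + 189/4 = 253/4.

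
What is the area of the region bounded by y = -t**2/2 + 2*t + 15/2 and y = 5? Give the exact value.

18

Set the curves equal: -t**2/2 + 2*t + 15/2 = 5, so -t**2/2 + 2*t + 5/2 = 0, which factors as -(t - 5)*(t + 1)/2 = 0. The curves meet at t = -1, 5.
On [-1, 5], y = -t**2/2 + 2*t + 15/2 is on top; that piece has area ∫[-1,5] (-t**2/2 + 2*t + 5/2) dt = 18.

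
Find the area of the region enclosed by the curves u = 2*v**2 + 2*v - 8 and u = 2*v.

Both boundary curves give u as a function of v, so integrate with respect to v. Setting them equal: 2*v**2 - 8 = 0, i.e. 2*(v - 2)*(v + 2) = 0, so they meet at v = -2, 2.
For v in [-2, 2], u = 2*v**2 + 2*v - 8 is on the left; area = ∫[-2,2] (-(2*v**2 - 8)) dv = 64/3.

64/3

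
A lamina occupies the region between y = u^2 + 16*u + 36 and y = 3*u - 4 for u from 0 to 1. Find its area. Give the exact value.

On [0, 1], (u^2 + 16*u + 36) - (3*u - 4) = u^2 + 13*u + 40 is ≥ 0 throughout, so the area is a single integral of |u^2 + 13*u + 40|.
∫[0,1] (u^2 + 13*u + 40) du = 281/6.

281/6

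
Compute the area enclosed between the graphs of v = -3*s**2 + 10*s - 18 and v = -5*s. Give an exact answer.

1/2

Set the curves equal: -3*s**2 + 10*s - 18 = -5*s, so -3*s**2 + 15*s - 18 = 0, which factors as -3*(s - 3)*(s - 2) = 0. The curves meet at s = 2, 3.
On [2, 3], v = -3*s**2 + 10*s - 18 is on top; that piece has area ∫[2,3] (-3*s**2 + 15*s - 18) ds = 1/2.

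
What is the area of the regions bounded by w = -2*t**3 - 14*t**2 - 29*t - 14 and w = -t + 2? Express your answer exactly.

37/6

Set the curves equal: -2*t**3 - 14*t**2 - 29*t - 14 = -t + 2, so -2*t**3 - 14*t**2 - 28*t - 16 = 0, which factors as -2*(t + 1)*(t + 2)*(t + 4) = 0. The curves meet at t = -4, -2, -1.
On [-4, -2], w = -t + 2 is on top; that piece has area ∫[-4,-2] (-(-2*t**3 - 14*t**2 - 28*t - 16)) dt = 16/3.
On [-2, -1], w = -2*t**3 - 14*t**2 - 29*t - 14 is on top; that piece has area ∫[-2,-1] (-2*t**3 - 14*t**2 - 28*t - 16) dt = 5/6.
Total enclosed area = 16/3 + 5/6 = 37/6.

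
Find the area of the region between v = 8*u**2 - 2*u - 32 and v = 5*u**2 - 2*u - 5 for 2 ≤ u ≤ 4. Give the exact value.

18

The difference (8*u**2 - 2*u - 32) - (5*u**2 - 2*u - 5) = 3*u**2 - 27 changes sign at u = 3 inside [2, 4], so split the integral there.
∫[2,3] (3*u**2 - 27) du = -8; the area of that piece is 8.
∫[3,4] (3*u**2 - 27) du = 10.
Total area = 8 + 10 = 18.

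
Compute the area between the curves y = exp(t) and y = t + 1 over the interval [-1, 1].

-2 - exp(-1) + exp(1)

On [-1, 1], (exp(t)) - (t + 1) = -t + exp(t) - 1 is ≥ 0 throughout, so the area is a single integral of |-t + exp(t) - 1|.
∫[-1,1] (-t + exp(t) - 1) dt = -2 - exp(-1) + exp(1).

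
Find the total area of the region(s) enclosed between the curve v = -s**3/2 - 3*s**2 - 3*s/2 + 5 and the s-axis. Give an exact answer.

The curve meets the s-axis where -s**3/2 - 3*s**2 - 3*s/2 + 5 = 0, i.e. -(s - 1)*(s + 2)*(s + 5)/2 = 0, at s = -5, -2, 1.
On [-5, -2] the curve lies below the axis; ∫[-5,-2] (-s**3/2 - 3*s**2 - 3*s/2 + 5) ds = -81/8, giving area 81/8.
On [-2, 1] the curve lies above the axis; ∫[-2,1] (-s**3/2 - 3*s**2 - 3*s/2 + 5) ds = 81/8, giving area 81/8.
Total area = 81/8 + 81/8 = 81/4.

81/4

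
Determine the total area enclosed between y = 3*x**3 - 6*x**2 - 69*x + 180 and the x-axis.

The curve meets the x-axis where 3*x**3 - 6*x**2 - 69*x + 180 = 0, i.e. 3*(x - 4)*(x - 3)*(x + 5) = 0, at x = -5, 3, 4.
On [-5, 3] the curve lies above the axis; ∫[-5,3] (3*x**3 - 6*x**2 - 69*x + 180) dx = 1280, giving area 1280.
On [3, 4] the curve lies below the axis; ∫[3,4] (3*x**3 - 6*x**2 - 69*x + 180) dx = -17/4, giving area 17/4.
Total area = 1280 + 17/4 = 5137/4.

5137/4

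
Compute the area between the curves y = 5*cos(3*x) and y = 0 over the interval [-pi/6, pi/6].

10/3

On [-pi/6, pi/6], (5*cos(3*x)) - (0) = 5*cos(3*x) is ≥ 0 throughout, so the area is a single integral of |5*cos(3*x)|.
∫[-pi/6,pi/6] (5*cos(3*x)) dx = 10/3.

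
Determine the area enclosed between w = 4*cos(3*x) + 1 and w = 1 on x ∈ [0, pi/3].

8/3

The difference (4*cos(3*x) + 1) - (1) = 4*cos(3*x) changes sign at x = pi/6 inside [0, pi/3], so split the integral there.
∫[0,pi/6] (4*cos(3*x)) dx = 4/3.
∫[pi/6,pi/3] (4*cos(3*x)) dx = -4/3; the area of that piece is 4/3.
Total area = 4/3 + 4/3 = 8/3.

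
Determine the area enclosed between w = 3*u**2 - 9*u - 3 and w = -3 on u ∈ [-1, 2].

31/2

The difference (3*u**2 - 9*u - 3) - (-3) = 3*u**2 - 9*u changes sign at u = 0 inside [-1, 2], so split the integral there.
∫[-1,0] (3*u**2 - 9*u) du = 11/2.
∫[0,2] (3*u**2 - 9*u) du = -10; the area of that piece is 10.
Total area = 11/2 + 10 = 31/2.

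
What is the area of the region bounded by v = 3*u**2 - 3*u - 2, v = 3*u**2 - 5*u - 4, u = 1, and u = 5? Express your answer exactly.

32

On [1, 5], (3*u**2 - 3*u - 2) - (3*u**2 - 5*u - 4) = 2*u + 2 is ≥ 0 throughout, so the area is a single integral of |2*u + 2|.
∫[1,5] (2*u + 2) du = 32.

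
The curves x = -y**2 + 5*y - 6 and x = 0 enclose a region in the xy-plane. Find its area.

1/6

Both boundary curves give x as a function of y, so integrate with respect to y. Setting them equal: -y**2 + 5*y - 6 = 0, i.e. -(y - 3)*(y - 2) = 0, so they meet at y = 2, 3.
For y in [2, 3], x = -y**2 + 5*y - 6 is on the right; area = ∫[2,3] (-y**2 + 5*y - 6) dy = 1/6.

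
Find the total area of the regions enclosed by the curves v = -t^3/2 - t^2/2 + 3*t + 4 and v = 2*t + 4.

Set the curves equal: -t^3/2 - t^2/2 + 3*t + 4 = 2*t + 4, so -t^3/2 - t^2/2 + t = 0, which factors as -t*(t - 1)*(t + 2)/2 = 0. The curves meet at t = -2, 0, 1.
On [-2, 0], v = 2*t + 4 is on top; that piece has area ∫[-2,0] (-(-t^3/2 - t^2/2 + t)) dt = 4/3.
On [0, 1], v = -t^3/2 - t^2/2 + 3*t + 4 is on top; that piece has area ∫[0,1] (-t^3/2 - t^2/2 + t) dt = 5/24.
Total enclosed area = 4/3 + 5/24 = 37/24.

37/24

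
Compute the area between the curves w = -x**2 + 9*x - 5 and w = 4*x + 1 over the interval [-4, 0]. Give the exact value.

256/3

On [-4, 0], (-x**2 + 9*x - 5) - (4*x + 1) = -x**2 + 5*x - 6 is ≤ 0 throughout, so the area is a single integral of |-x**2 + 5*x - 6|.
∫[-4,0] (-x**2 + 5*x - 6) dx = -256/3; the area of that piece is 256/3.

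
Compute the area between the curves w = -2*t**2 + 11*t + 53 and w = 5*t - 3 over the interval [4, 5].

127/3

On [4, 5], (-2*t**2 + 11*t + 53) - (5*t - 3) = -2*t**2 + 6*t + 56 is ≥ 0 throughout, so the area is a single integral of |-2*t**2 + 6*t + 56|.
∫[4,5] (-2*t**2 + 6*t + 56) dt = 127/3.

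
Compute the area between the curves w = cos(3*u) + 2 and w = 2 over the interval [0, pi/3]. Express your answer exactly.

The difference (cos(3*u) + 2) - (2) = cos(3*u) changes sign at u = pi/6 inside [0, pi/3], so split the integral there.
∫[0,pi/6] (cos(3*u)) du = 1/3.
∫[pi/6,pi/3] (cos(3*u)) du = -1/3; the area of that piece is 1/3.
Total area = 1/3 + 1/3 = 2/3.

2/3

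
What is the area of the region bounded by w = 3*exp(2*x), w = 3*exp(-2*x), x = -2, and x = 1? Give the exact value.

The difference (3*exp(2*x)) - (3*exp(-2*x)) = 3*exp(2*x) - 3*exp(-2*x) changes sign at x = 0 inside [-2, 1], so split the integral there.
∫[-2,0] (3*exp(2*x) - 3*exp(-2*x)) dx = -3*exp(4)/2 - 3*exp(-4)/2 + 3; the area of that piece is -3 + 3*exp(-4)/2 + 3*exp(4)/2.
∫[0,1] (3*exp(2*x) - 3*exp(-2*x)) dx = -3 + 3*exp(-2)/2 + 3*exp(2)/2.
Total area = (-3 + 3*exp(-4)/2 + 3*exp(4)/2) + (-3 + 3*exp(-2)/2 + 3*exp(2)/2) = -6 + 3*exp(-4)/2 + 3*exp(-2)/2 + 3*exp(2)/2 + 3*exp(4)/2.

-6 + 3*exp(-4)/2 + 3*exp(-2)/2 + 3*exp(2)/2 + 3*exp(4)/2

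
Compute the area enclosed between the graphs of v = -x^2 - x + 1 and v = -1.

Set the curves equal: -x^2 - x + 1 = -1, so -x^2 - x + 2 = 0, which factors as -(x - 1)*(x + 2) = 0. The curves meet at x = -2, 1.
On [-2, 1], v = -x^2 - x + 1 is on top; that piece has area ∫[-2,1] (-x^2 - x + 2) dx = 9/2.

9/2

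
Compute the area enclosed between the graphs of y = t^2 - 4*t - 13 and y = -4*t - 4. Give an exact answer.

36

Set the curves equal: t^2 - 4*t - 13 = -4*t - 4, so t^2 - 9 = 0, which factors as (t - 3)*(t + 3) = 0. The curves meet at t = -3, 3.
On [-3, 3], y = -4*t - 4 is on top; that piece has area ∫[-3,3] (-(t^2 - 9)) dt = 36.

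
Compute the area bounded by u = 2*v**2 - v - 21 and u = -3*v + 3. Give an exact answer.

343/3

Both boundary curves give u as a function of v, so integrate with respect to v. Setting them equal: 2*v**2 + 2*v - 24 = 0, i.e. 2*(v - 3)*(v + 4) = 0, so they meet at v = -4, 3.
For v in [-4, 3], u = 2*v**2 - v - 21 is on the left; area = ∫[-4,3] (-(2*v**2 + 2*v - 24)) dv = 343/3.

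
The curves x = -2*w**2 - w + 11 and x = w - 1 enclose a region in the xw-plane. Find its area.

125/3

Both boundary curves give x as a function of w, so integrate with respect to w. Setting them equal: -2*w**2 - 2*w + 12 = 0, i.e. -2*(w - 2)*(w + 3) = 0, so they meet at w = -3, 2.
For w in [-3, 2], x = -2*w**2 - w + 11 is on the right; area = ∫[-3,2] (-2*w**2 - 2*w + 12) dw = 125/3.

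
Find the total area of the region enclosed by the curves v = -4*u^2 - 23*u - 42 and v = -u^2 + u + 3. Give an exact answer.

4

Set the curves equal: -4*u^2 - 23*u - 42 = -u^2 + u + 3, so -3*u^2 - 24*u - 45 = 0, which factors as -3*(u + 3)*(u + 5) = 0. The curves meet at u = -5, -3.
On [-5, -3], v = -4*u^2 - 23*u - 42 is on top; that piece has area ∫[-5,-3] (-3*u^2 - 24*u - 45) du = 4.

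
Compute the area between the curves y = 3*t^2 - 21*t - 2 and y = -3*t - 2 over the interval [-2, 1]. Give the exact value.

52

The difference (3*t^2 - 21*t - 2) - (-3*t - 2) = 3*t^2 - 18*t changes sign at t = 0 inside [-2, 1], so split the integral there.
∫[-2,0] (3*t^2 - 18*t) dt = 44.
∫[0,1] (3*t^2 - 18*t) dt = -8; the area of that piece is 8.
Total area = 44 + 8 = 52.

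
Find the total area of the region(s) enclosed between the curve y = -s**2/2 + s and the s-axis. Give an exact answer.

The curve meets the s-axis where -s**2/2 + s = 0, i.e. -s*(s - 2)/2 = 0, at s = 0, 2.
On [0, 2] the curve lies above the axis; ∫[0,2] (-s**2/2 + s) ds = 2/3, giving area 2/3.

2/3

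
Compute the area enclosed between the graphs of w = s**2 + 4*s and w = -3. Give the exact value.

4/3

Set the curves equal: s**2 + 4*s = -3, so s**2 + 4*s + 3 = 0, which factors as (s + 1)*(s + 3) = 0. The curves meet at s = -3, -1.
On [-3, -1], w = -3 is on top; that piece has area ∫[-3,-1] (-(s**2 + 4*s + 3)) ds = 4/3.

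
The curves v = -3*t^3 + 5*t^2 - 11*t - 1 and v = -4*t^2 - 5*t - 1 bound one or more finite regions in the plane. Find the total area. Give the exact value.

Set the curves equal: -3*t^3 + 5*t^2 - 11*t - 1 = -4*t^2 - 5*t - 1, so -3*t^3 + 9*t^2 - 6*t = 0, which factors as -3*t*(t - 2)*(t - 1) = 0. The curves meet at t = 0, 1, 2.
On [0, 1], v = -4*t^2 - 5*t - 1 is on top; that piece has area ∫[0,1] (-(-3*t^3 + 9*t^2 - 6*t)) dt = 3/4.
On [1, 2], v = -3*t^3 + 5*t^2 - 11*t - 1 is on top; that piece has area ∫[1,2] (-3*t^3 + 9*t^2 - 6*t) dt = 3/4.
Total enclosed area = 3/4 + 3/4 = 3/2.

3/2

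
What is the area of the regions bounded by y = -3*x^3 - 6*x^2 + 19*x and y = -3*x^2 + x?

253/4

Set the curves equal: -3*x^3 - 6*x^2 + 19*x = -3*x^2 + x, so -3*x^3 - 3*x^2 + 18*x = 0, which factors as -3*x*(x - 2)*(x + 3) = 0. The curves meet at x = -3, 0, 2.
On [-3, 0], y = -3*x^2 + x is on top; that piece has area ∫[-3,0] (-(-3*x^3 - 3*x^2 + 18*x)) dx = 189/4.
On [0, 2], y = -3*x^3 - 6*x^2 + 19*x is on top; that piece has area ∫[0,2] (-3*x^3 - 3*x^2 + 18*x) dx = 16.
Total enclosed area = 189/4 + 16 = 253/4.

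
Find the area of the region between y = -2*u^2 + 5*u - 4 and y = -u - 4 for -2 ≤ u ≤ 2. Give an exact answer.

The difference (-2*u^2 + 5*u - 4) - (-u - 4) = -2*u^2 + 6*u changes sign at u = 0 inside [-2, 2], so split the integral there.
∫[-2,0] (-2*u^2 + 6*u) du = -52/3; the area of that piece is 52/3.
∫[0,2] (-2*u^2 + 6*u) du = 20/3.
Total area = 52/3 + 20/3 = 24.

24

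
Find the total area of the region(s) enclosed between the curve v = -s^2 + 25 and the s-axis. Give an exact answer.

500/3

The curve meets the s-axis where -s^2 + 25 = 0, i.e. -(s - 5)*(s + 5) = 0, at s = -5, 5.
On [-5, 5] the curve lies above the axis; ∫[-5,5] (-s^2 + 25) ds = 500/3, giving area 500/3.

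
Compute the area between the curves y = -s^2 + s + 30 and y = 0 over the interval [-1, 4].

815/6

On [-1, 4], (-s^2 + s + 30) - (0) = -s^2 + s + 30 is ≥ 0 throughout, so the area is a single integral of |-s^2 + s + 30|.
∫[-1,4] (-s^2 + s + 30) ds = 815/6.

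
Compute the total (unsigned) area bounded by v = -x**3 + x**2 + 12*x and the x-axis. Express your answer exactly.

The curve meets the x-axis where -x**3 + x**2 + 12*x = 0, i.e. -x*(x - 4)*(x + 3) = 0, at x = -3, 0, 4.
On [-3, 0] the curve lies below the axis; ∫[-3,0] (-x**3 + x**2 + 12*x) dx = -99/4, giving area 99/4.
On [0, 4] the curve lies above the axis; ∫[0,4] (-x**3 + x**2 + 12*x) dx = 160/3, giving area 160/3.
Total area = 99/4 + 160/3 = 937/12.

937/12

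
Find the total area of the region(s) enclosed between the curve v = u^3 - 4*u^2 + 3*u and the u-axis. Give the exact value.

37/12

The curve meets the u-axis where u^3 - 4*u^2 + 3*u = 0, i.e. u*(u - 3)*(u - 1) = 0, at u = 0, 1, 3.
On [0, 1] the curve lies above the axis; ∫[0,1] (u^3 - 4*u^2 + 3*u) du = 5/12, giving area 5/12.
On [1, 3] the curve lies below the axis; ∫[1,3] (u^3 - 4*u^2 + 3*u) du = -8/3, giving area 8/3.
Total area = 5/12 + 8/3 = 37/12.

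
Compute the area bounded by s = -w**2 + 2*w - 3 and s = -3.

4/3

Both boundary curves give s as a function of w, so integrate with respect to w. Setting them equal: -w**2 + 2*w = 0, i.e. -w*(w - 2) = 0, so they meet at w = 0, 2.
For w in [0, 2], s = -w**2 + 2*w - 3 is on the right; area = ∫[0,2] (-w**2 + 2*w) dw = 4/3.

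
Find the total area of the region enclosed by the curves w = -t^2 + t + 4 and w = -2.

125/6

Set the curves equal: -t^2 + t + 4 = -2, so -t^2 + t + 6 = 0, which factors as -(t - 3)*(t + 2) = 0. The curves meet at t = -2, 3.
On [-2, 3], w = -t^2 + t + 4 is on top; that piece has area ∫[-2,3] (-t^2 + t + 6) dt = 125/6.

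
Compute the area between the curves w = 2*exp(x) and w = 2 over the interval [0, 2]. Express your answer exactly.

-6 + 2*exp(2)

On [0, 2], (2*exp(x)) - (2) = 2*exp(x) - 2 is ≥ 0 throughout, so the area is a single integral of |2*exp(x) - 2|.
∫[0,2] (2*exp(x) - 2) dx = -6 + 2*exp(2).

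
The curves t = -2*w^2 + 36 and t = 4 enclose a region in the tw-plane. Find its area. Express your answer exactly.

Both boundary curves give t as a function of w, so integrate with respect to w. Setting them equal: -2*w^2 + 32 = 0, i.e. -2*(w - 4)*(w + 4) = 0, so they meet at w = -4, 4.
For w in [-4, 4], t = -2*w^2 + 36 is on the right; area = ∫[-4,4] (-2*w^2 + 32) dw = 512/3.

512/3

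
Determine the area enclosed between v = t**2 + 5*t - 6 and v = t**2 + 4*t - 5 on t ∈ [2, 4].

4

On [2, 4], (t**2 + 5*t - 6) - (t**2 + 4*t - 5) = t - 1 is ≥ 0 throughout, so the area is a single integral of |t - 1|.
∫[2,4] (t - 1) dt = 4.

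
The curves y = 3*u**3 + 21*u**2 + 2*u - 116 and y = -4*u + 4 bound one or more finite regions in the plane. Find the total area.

Set the curves equal: 3*u**3 + 21*u**2 + 2*u - 116 = -4*u + 4, so 3*u**3 + 21*u**2 + 6*u - 120 = 0, which factors as 3*(u - 2)*(u + 4)*(u + 5) = 0. The curves meet at u = -5, -4, 2.
On [-5, -4], y = 3*u**3 + 21*u**2 + 2*u - 116 is on top; that piece has area ∫[-5,-4] (3*u**3 + 21*u**2 + 6*u - 120) du = 13/4.
On [-4, 2], y = -4*u + 4 is on top; that piece has area ∫[-4,2] (-(3*u**3 + 21*u**2 + 6*u - 120)) du = 432.
Total enclosed area = 13/4 + 432 = 1741/4.

1741/4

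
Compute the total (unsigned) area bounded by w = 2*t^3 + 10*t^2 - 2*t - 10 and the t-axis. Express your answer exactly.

296/3

The curve meets the t-axis where 2*t^3 + 10*t^2 - 2*t - 10 = 0, i.e. 2*(t - 1)*(t + 1)*(t + 5) = 0, at t = -5, -1, 1.
On [-5, -1] the curve lies above the axis; ∫[-5,-1] (2*t^3 + 10*t^2 - 2*t - 10) dt = 256/3, giving area 256/3.
On [-1, 1] the curve lies below the axis; ∫[-1,1] (2*t^3 + 10*t^2 - 2*t - 10) dt = -40/3, giving area 40/3.
Total area = 256/3 + 40/3 = 296/3.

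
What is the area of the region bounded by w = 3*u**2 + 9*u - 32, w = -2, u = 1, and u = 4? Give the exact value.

The difference (3*u**2 + 9*u - 32) - (-2) = 3*u**2 + 9*u - 30 changes sign at u = 2 inside [1, 4], so split the integral there.
∫[1,2] (3*u**2 + 9*u - 30) du = -19/2; the area of that piece is 19/2.
∫[2,4] (3*u**2 + 9*u - 30) du = 50.
Total area = 19/2 + 50 = 119/2.

119/2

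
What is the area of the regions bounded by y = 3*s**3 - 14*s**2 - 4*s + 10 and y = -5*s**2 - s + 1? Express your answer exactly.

Set the curves equal: 3*s**3 - 14*s**2 - 4*s + 10 = -5*s**2 - s + 1, so 3*s**3 - 9*s**2 - 3*s + 9 = 0, which factors as 3*(s - 3)*(s - 1)*(s + 1) = 0. The curves meet at s = -1, 1, 3.
On [-1, 1], y = 3*s**3 - 14*s**2 - 4*s + 10 is on top; that piece has area ∫[-1,1] (3*s**3 - 9*s**2 - 3*s + 9) ds = 12.
On [1, 3], y = -5*s**2 - s + 1 is on top; that piece has area ∫[1,3] (-(3*s**3 - 9*s**2 - 3*s + 9)) ds = 12.
Total enclosed area = 12 + 12 = 24.

24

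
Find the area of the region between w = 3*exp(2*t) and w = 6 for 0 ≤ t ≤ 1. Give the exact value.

The difference (3*exp(2*t)) - (6) = 3*exp(2*t) - 6 changes sign at t = log(2)/2 inside [0, 1], so split the integral there.
∫[0,log(2)/2] (3*exp(2*t) - 6) dt = 3/2 - log(8); the area of that piece is -3/2 + log(8).
∫[log(2)/2,1] (3*exp(2*t) - 6) dt = -9 + 3*log(2) + 3*exp(2)/2.
Total area = (-3/2 + log(8)) + (-9 + 3*log(2) + 3*exp(2)/2) = -21/2 + 6*log(2) + 3*exp(2)/2.

-21/2 + 6*log(2) + 3*exp(2)/2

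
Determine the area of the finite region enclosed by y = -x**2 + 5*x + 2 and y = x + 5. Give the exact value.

Set the curves equal: -x**2 + 5*x + 2 = x + 5, so -x**2 + 4*x - 3 = 0, which factors as -(x - 3)*(x - 1) = 0. The curves meet at x = 1, 3.
On [1, 3], y = -x**2 + 5*x + 2 is on top; that piece has area ∫[1,3] (-x**2 + 4*x - 3) dx = 4/3.

4/3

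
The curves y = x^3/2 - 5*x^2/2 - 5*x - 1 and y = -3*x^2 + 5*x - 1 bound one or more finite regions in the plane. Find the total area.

Set the curves equal: x^3/2 - 5*x^2/2 - 5*x - 1 = -3*x^2 + 5*x - 1, so x^3/2 + x^2/2 - 10*x = 0, which factors as x*(x - 4)*(x + 5)/2 = 0. The curves meet at x = -5, 0, 4.
On [-5, 0], y = x^3/2 - 5*x^2/2 - 5*x - 1 is on top; that piece has area ∫[-5,0] (x^3/2 + x^2/2 - 10*x) dx = 1625/24.
On [0, 4], y = -3*x^2 + 5*x - 1 is on top; that piece has area ∫[0,4] (-(x^3/2 + x^2/2 - 10*x)) dx = 112/3.
Total enclosed area = 1625/24 + 112/3 = 2521/24.

2521/24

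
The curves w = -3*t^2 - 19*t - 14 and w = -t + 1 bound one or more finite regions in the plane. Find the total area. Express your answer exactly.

Set the curves equal: -3*t^2 - 19*t - 14 = -t + 1, so -3*t^2 - 18*t - 15 = 0, which factors as -3*(t + 1)*(t + 5) = 0. The curves meet at t = -5, -1.
On [-5, -1], w = -3*t^2 - 19*t - 14 is on top; that piece has area ∫[-5,-1] (-3*t^2 - 18*t - 15) dt = 32.

32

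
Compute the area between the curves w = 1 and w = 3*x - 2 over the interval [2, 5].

45/2

On [2, 5], (1) - (3*x - 2) = -3*x + 3 is ≤ 0 throughout, so the area is a single integral of |-3*x + 3|.
∫[2,5] (-3*x + 3) dx = -45/2; the area of that piece is 45/2.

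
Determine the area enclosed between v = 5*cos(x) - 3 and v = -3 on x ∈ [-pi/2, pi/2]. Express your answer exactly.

10

On [-pi/2, pi/2], (5*cos(x) - 3) - (-3) = 5*cos(x) is ≥ 0 throughout, so the area is a single integral of |5*cos(x)|.
∫[-pi/2,pi/2] (5*cos(x)) dx = 10.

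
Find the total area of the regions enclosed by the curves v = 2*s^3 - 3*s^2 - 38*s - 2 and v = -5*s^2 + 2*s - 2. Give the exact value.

2521/6

Set the curves equal: 2*s^3 - 3*s^2 - 38*s - 2 = -5*s^2 + 2*s - 2, so 2*s^3 + 2*s^2 - 40*s = 0, which factors as 2*s*(s - 4)*(s + 5) = 0. The curves meet at s = -5, 0, 4.
On [-5, 0], v = 2*s^3 - 3*s^2 - 38*s - 2 is on top; that piece has area ∫[-5,0] (2*s^3 + 2*s^2 - 40*s) ds = 1625/6.
On [0, 4], v = -5*s^2 + 2*s - 2 is on top; that piece has area ∫[0,4] (-(2*s^3 + 2*s^2 - 40*s)) ds = 448/3.
Total enclosed area = 1625/6 + 448/3 = 2521/6.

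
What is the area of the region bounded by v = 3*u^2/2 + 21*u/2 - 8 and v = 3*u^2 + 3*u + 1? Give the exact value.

1/4

Set the curves equal: 3*u^2/2 + 21*u/2 - 8 = 3*u^2 + 3*u + 1, so -3*u^2/2 + 15*u/2 - 9 = 0, which factors as -3*(u - 3)*(u - 2)/2 = 0. The curves meet at u = 2, 3.
On [2, 3], v = 3*u^2/2 + 21*u/2 - 8 is on top; that piece has area ∫[2,3] (-3*u^2/2 + 15*u/2 - 9) du = 1/4.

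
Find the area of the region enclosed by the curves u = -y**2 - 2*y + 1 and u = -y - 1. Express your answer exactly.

9/2

Both boundary curves give u as a function of y, so integrate with respect to y. Setting them equal: -y**2 - y + 2 = 0, i.e. -(y - 1)*(y + 2) = 0, so they meet at y = -2, 1.
For y in [-2, 1], u = -y**2 - 2*y + 1 is on the right; area = ∫[-2,1] (-y**2 - y + 2) dy = 9/2.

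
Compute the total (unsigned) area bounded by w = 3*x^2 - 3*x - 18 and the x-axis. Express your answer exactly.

The curve meets the x-axis where 3*x^2 - 3*x - 18 = 0, i.e. 3*(x - 3)*(x + 2) = 0, at x = -2, 3.
On [-2, 3] the curve lies below the axis; ∫[-2,3] (3*x^2 - 3*x - 18) dx = -125/2, giving area 125/2.

125/2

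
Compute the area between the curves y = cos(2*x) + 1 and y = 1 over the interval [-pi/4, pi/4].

On [-pi/4, pi/4], (cos(2*x) + 1) - (1) = cos(2*x) is ≥ 0 throughout, so the area is a single integral of |cos(2*x)|.
∫[-pi/4,pi/4] (cos(2*x)) dx = 1.

1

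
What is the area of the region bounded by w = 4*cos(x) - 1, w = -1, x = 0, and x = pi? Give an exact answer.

8

The difference (4*cos(x) - 1) - (-1) = 4*cos(x) changes sign at x = pi/2 inside [0, pi], so split the integral there.
∫[0,pi/2] (4*cos(x)) dx = 4.
∫[pi/2,pi] (4*cos(x)) dx = -4; the area of that piece is 4.
Total area = 4 + 4 = 8.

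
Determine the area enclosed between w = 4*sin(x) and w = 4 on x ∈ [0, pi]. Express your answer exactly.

-8 + 4*pi

On [0, pi], (4*sin(x)) - (4) = 4*sin(x) - 4 is ≤ 0 throughout, so the area is a single integral of |4*sin(x) - 4|.
∫[0,pi] (4*sin(x) - 4) dx = 8 - 4*pi; the area of that piece is -8 + 4*pi.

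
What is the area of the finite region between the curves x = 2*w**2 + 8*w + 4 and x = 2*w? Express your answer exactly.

Both boundary curves give x as a function of w, so integrate with respect to w. Setting them equal: 2*w**2 + 6*w + 4 = 0, i.e. 2*(w + 1)*(w + 2) = 0, so they meet at w = -2, -1.
For w in [-2, -1], x = 2*w**2 + 8*w + 4 is on the left; area = ∫[-2,-1] (-(2*w**2 + 6*w + 4)) dw = 1/3.

1/3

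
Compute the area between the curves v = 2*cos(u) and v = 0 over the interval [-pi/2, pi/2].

4

On [-pi/2, pi/2], (2*cos(u)) - (0) = 2*cos(u) is ≥ 0 throughout, so the area is a single integral of |2*cos(u)|.
∫[-pi/2,pi/2] (2*cos(u)) du = 4.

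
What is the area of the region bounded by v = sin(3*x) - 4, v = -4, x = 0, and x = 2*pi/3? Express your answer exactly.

4/3

The difference (sin(3*x) - 4) - (-4) = sin(3*x) changes sign at x = pi/3 inside [0, 2*pi/3], so split the integral there.
∫[0,pi/3] (sin(3*x)) dx = 2/3.
∫[pi/3,2*pi/3] (sin(3*x)) dx = -2/3; the area of that piece is 2/3.
Total area = 2/3 + 2/3 = 4/3.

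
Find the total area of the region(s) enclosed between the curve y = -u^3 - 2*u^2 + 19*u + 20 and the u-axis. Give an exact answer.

2521/12

The curve meets the u-axis where -u^3 - 2*u^2 + 19*u + 20 = 0, i.e. -(u - 4)*(u + 1)*(u + 5) = 0, at u = -5, -1, 4.
On [-5, -1] the curve lies below the axis; ∫[-5,-1] (-u^3 - 2*u^2 + 19*u + 20) du = -224/3, giving area 224/3.
On [-1, 4] the curve lies above the axis; ∫[-1,4] (-u^3 - 2*u^2 + 19*u + 20) du = 1625/12, giving area 1625/12.
Total area = 224/3 + 1625/12 = 2521/12.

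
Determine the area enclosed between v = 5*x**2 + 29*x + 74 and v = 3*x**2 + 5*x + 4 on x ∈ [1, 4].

432

On [1, 4], (5*x**2 + 29*x + 74) - (3*x**2 + 5*x + 4) = 2*x**2 + 24*x + 70 is ≥ 0 throughout, so the area is a single integral of |2*x**2 + 24*x + 70|.
∫[1,4] (2*x**2 + 24*x + 70) dx = 432.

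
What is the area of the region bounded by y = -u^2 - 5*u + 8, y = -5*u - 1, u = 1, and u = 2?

On [1, 2], (-u^2 - 5*u + 8) - (-5*u - 1) = -u^2 + 9 is ≥ 0 throughout, so the area is a single integral of |-u^2 + 9|.
∫[1,2] (-u^2 + 9) du = 20/3.

20/3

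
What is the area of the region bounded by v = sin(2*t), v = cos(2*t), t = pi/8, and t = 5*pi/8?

On [pi/8, 5*pi/8], (sin(2*t)) - (cos(2*t)) = sin(2*t) - cos(2*t) is ≥ 0 throughout, so the area is a single integral of |sin(2*t) - cos(2*t)|.
∫[pi/8,5*pi/8] (sin(2*t) - cos(2*t)) dt = sqrt(2).

sqrt(2)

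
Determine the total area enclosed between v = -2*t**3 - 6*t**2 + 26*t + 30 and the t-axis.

256

The curve meets the t-axis where -2*t**3 - 6*t**2 + 26*t + 30 = 0, i.e. -2*(t - 3)*(t + 1)*(t + 5) = 0, at t = -5, -1, 3.
On [-5, -1] the curve lies below the axis; ∫[-5,-1] (-2*t**3 - 6*t**2 + 26*t + 30) dt = -128, giving area 128.
On [-1, 3] the curve lies above the axis; ∫[-1,3] (-2*t**3 - 6*t**2 + 26*t + 30) dt = 128, giving area 128.
Total area = 128 + 128 = 256.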